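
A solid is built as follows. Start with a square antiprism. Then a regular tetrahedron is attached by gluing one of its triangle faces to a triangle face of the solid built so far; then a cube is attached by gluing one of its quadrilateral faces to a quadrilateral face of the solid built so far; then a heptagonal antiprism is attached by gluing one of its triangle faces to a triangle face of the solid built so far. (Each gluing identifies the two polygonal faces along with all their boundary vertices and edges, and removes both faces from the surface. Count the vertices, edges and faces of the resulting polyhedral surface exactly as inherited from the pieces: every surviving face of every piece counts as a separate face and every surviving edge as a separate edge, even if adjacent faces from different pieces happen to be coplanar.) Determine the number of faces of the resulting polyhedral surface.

A square antiprism: V=8, E=16, F=10.
Attach a regular tetrahedron (V=4, E=6, F=4) along a 3-gon: merge 3 vertices and 3 edges, delete both glued faces → V=9, E=19, F=12.
Attach a cube (V=8, E=12, F=6) along a 4-gon: merge 4 vertices and 4 edges, delete both glued faces → V=13, E=27, F=16.
Attach a heptagonal antiprism (V=14, E=28, F=16) along a 3-gon: merge 3 vertices and 3 edges, delete both glued faces → V=24, E=52, F=30.
Check: V − E + F = 24 − 52 + 30 = 2.

30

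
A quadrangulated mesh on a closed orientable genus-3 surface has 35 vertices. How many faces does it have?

39

χ = 2 − 2·3 = -4, and every face is a square so 4F = 2E.
V − E + F = -4 with E = 4F/2 gives 35 − (4/2 − 1)·F = -4, so F = 39 and E = 78.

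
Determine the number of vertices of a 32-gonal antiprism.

An antiprism on an n-gon has two n-gon caps and 2n triangles: V = 2·32 = 64, E = 4·32 = 128, F = 2·32 + 2 = 66.
Check: V − E + F = 64 − 128 + 66 = 2.

64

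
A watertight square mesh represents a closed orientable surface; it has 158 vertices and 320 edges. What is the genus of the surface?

Every face is a square and each edge borders two faces, so 4F = 2·320, giving F = 160.
χ = V − E + F = 158 − 320 + 160 = -2.
For a closed orientable surface χ = 2 − 2g, so g = (2 − (-2))/2 = 2.

2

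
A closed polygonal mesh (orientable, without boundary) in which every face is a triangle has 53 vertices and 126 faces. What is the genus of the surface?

Every face is a triangle, so 2E = 3·126 = 378, giving E = 189.
χ = V − E + F = 53 − 189 + 126 = -10.
For a closed orientable surface χ = 2 − 2g, so g = (2 − (-10))/2 = 6.

6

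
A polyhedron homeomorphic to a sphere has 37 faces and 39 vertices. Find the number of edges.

74

Here V − E + F = 2.
E = V + F − (2) = 39 + 37 − (2) = 74.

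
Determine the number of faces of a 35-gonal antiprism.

An antiprism on an n-gon has two n-gon caps and 2n triangles: V = 2·35 = 70, E = 4·35 = 140, F = 2·35 + 2 = 72.

72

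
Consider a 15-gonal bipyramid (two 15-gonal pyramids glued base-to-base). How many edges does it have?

A bipyramid over an n-gon has 2n triangular faces and n + 2 vertices: V = 15 + 2 = 17, E = 3·15 = 45, F = 2·15 = 30.

45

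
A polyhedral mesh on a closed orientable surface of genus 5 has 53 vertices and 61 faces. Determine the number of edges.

122

For a closed orientable surface of genus 5, χ = 2 − 2·5 = -8.
E = V + F − (-8) = 53 + 61 − (-8) = 122.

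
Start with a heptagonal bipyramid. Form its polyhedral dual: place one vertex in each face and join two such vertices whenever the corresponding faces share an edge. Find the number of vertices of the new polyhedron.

The base solid has V = 9, E = 21, F = 14.
The dual swaps V and F and preserves E: V′ = F = 14, E′ = E = 21, F′ = V = 9.

14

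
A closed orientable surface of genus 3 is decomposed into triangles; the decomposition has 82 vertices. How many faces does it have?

χ = 2 − 2·3 = -4, and every face is a triangle so 3F = 2E.
V − E + F = -4 with E = 3F/2 gives 82 − (3/2 − 1)·F = -4, so F = 172 and E = 258.

172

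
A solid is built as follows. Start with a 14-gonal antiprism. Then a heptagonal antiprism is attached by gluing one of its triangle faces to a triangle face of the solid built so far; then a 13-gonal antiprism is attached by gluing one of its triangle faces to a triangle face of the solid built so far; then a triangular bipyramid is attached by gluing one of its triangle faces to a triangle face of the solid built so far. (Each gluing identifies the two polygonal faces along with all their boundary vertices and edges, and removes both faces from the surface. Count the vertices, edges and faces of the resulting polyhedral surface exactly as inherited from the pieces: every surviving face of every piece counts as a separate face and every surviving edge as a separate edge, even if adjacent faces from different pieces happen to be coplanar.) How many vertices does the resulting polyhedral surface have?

64

A 14-gonal antiprism: V=28, E=56, F=30.
Attach a heptagonal antiprism (V=14, E=28, F=16) along a 3-gon: merge 3 vertices and 3 edges, delete both glued faces → V=39, E=81, F=44.
Attach a 13-gonal antiprism (V=26, E=52, F=28) along a 3-gon: merge 3 vertices and 3 edges, delete both glued faces → V=62, E=130, F=70.
Attach a triangular bipyramid (V=5, E=9, F=6) along a 3-gon: merge 3 vertices and 3 edges, delete both glued faces → V=64, E=136, F=74.
Check: V − E + F = 64 − 136 + 74 = 2.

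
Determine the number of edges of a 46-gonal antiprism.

An antiprism on an n-gon has two n-gon caps and 2n triangles: V = 2·46 = 92, E = 4·46 = 184, F = 2·46 + 2 = 94.

184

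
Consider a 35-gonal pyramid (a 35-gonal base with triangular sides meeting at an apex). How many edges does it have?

A pyramid on an n-gon base has one n-gon and n triangles: V = 35 + 1 = 36, E = 2·35 = 70, F = 35 + 1 = 36.
Check: V − E + F = 36 − 70 + 36 = 2.

70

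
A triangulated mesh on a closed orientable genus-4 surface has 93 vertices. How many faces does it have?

χ = 2 − 2·4 = -6, and every face is a triangle so 3F = 2E.
V − E + F = -6 with E = 3F/2 gives 93 − (3/2 − 1)·F = -6, so F = 198 and E = 297.

198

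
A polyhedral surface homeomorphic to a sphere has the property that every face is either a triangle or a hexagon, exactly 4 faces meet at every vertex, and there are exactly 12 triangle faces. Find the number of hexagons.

2

Let x be the number of hexagons; then F = 12 + x.
Edge–face incidences: 2E = 3·12 + 6·x = 36 + 6x.
Every vertex has degree 4, so 4V = 2E.
Euler: V − E + F = 2 ⇒ (2E)/4 − E + (12 + x) = 2.
Multiply by 8: 2·(2E) − 4·(2E) + 8·(12 + x) = 16, i.e. 96 + 8x − 2·(36 + 6x) = 16.
Collecting terms: −4x + 24 = 16, so −4x = −8, so x = 2.
Then 2E = 36 + 6·2 = 48, so E = 24, V = 2E/4 = 12, F = 12 + 2 = 14.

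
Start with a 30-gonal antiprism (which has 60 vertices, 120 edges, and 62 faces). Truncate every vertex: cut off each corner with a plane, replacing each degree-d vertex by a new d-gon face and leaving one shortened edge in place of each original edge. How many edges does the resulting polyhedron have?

Truncation replaces each original edge-end by a new vertex, so V′ = 2E = 240.
Each original edge survives, and each old vertex of degree d contributes d new edges; summing degrees gives Σd = 2E, so E′ = E + 2E = 3E = 360.
Each original face survives and each original vertex becomes one new face: F′ = F + V = 122.

360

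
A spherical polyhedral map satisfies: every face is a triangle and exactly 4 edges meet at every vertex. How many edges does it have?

12

Each face has 3 edges and each edge borders two faces, so 2E = 3F.
Each vertex has degree 4, so 4V = 2E and hence V = 3F/4.
Euler: V − E + F = 2 ⇒ (3F/4) − (3F/2) + F = 2.
Multiply by 8: (6 − 12 + 8)F = 16, i.e. 2F = 16.
So F = 8, E = 3·8/2 = 12, V = 3·8/4 = 6.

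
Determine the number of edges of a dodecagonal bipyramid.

36

A bipyramid over an n-gon has 2n triangular faces and n + 2 vertices: V = 12 + 2 = 14, E = 3·12 = 36, F = 2·12 = 24.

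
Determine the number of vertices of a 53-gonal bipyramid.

A bipyramid over an n-gon has 2n triangular faces and n + 2 vertices: V = 53 + 2 = 55, E = 3·53 = 159, F = 2·53 = 106.

55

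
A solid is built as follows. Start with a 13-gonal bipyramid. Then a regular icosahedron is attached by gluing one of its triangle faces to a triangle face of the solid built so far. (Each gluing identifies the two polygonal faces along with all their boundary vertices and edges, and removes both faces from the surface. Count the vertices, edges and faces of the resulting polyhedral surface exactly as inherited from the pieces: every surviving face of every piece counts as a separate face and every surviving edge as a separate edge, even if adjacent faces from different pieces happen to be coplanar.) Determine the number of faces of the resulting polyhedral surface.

44

A 13-gonal bipyramid: V=15, E=39, F=26.
Attach a regular icosahedron (V=12, E=30, F=20) along a 3-gon: merge 3 vertices and 3 edges, delete both glued faces → V=24, E=66, F=44.
Check: V − E + F = 24 − 66 + 44 = 2.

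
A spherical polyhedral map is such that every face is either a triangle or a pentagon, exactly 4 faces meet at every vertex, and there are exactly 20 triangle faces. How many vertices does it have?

30

Let x be the number of pentagons; then F = 20 + x.
Edge–face incidences: 2E = 3·20 + 5·x = 60 + 5x.
Every vertex has degree 4, so 4V = 2E.
Euler: V − E + F = 2 ⇒ (2E)/4 − E + (20 + x) = 2.
Multiply by 8: 2·(2E) − 4·(2E) + 8·(20 + x) = 16, i.e. 160 + 8x − 2·(60 + 5x) = 16.
Collecting terms: −2x + 40 = 16, so −2x = −24, so x = 12.
Then 2E = 60 + 5·12 = 120, so E = 60, V = 2E/4 = 30, F = 20 + 12 = 32.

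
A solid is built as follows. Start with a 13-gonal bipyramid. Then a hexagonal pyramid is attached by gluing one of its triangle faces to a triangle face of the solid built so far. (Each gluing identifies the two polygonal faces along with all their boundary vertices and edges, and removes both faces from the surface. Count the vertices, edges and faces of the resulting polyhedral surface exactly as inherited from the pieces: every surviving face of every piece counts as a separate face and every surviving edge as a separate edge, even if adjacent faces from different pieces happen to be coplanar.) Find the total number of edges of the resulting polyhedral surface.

48

A 13-gonal bipyramid: V=15, E=39, F=26.
Attach a hexagonal pyramid (V=7, E=12, F=7) along a 3-gon: merge 3 vertices and 3 edges, delete both glued faces → V=19, E=48, F=31.
Check: V − E + F = 19 − 48 + 31 = 2.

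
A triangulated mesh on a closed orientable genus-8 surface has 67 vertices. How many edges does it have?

243

χ = 2 − 2·8 = -14, and every face is a triangle so 3F = 2E.
V − E + F = -14 with E = 3F/2 gives 67 − (3/2 − 1)·F = -14, so F = 162 and E = 243.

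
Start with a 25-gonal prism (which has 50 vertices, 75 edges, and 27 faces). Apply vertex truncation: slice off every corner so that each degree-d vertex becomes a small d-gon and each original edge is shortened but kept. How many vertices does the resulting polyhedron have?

150

Truncation replaces each original edge-end by a new vertex, so V′ = 2E = 150.
Each original edge survives, and each old vertex of degree d contributes d new edges; summing degrees gives Σd = 2E, so E′ = E + 2E = 3E = 225.
Each original face survives and each original vertex becomes one new face: F′ = F + V = 77.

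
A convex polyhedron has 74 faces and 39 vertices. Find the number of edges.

Here V − E + F = 2.
E = V + F − (2) = 39 + 74 − (2) = 111.

111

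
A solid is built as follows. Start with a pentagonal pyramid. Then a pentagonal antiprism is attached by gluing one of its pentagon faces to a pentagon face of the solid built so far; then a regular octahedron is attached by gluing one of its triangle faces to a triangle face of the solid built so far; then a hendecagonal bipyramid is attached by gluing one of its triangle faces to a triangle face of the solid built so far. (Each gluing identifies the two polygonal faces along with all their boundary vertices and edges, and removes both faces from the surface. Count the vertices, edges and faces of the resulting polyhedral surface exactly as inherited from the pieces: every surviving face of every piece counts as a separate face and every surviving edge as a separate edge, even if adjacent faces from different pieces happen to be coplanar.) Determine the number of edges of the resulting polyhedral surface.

64

A pentagonal pyramid: V=6, E=10, F=6.
Attach a pentagonal antiprism (V=10, E=20, F=12) along a 5-gon: merge 5 vertices and 5 edges, delete both glued faces → V=11, E=25, F=16.
Attach a regular octahedron (V=6, E=12, F=8) along a 3-gon: merge 3 vertices and 3 edges, delete both glued faces → V=14, E=34, F=22.
Attach a hendecagonal bipyramid (V=13, E=33, F=22) along a 3-gon: merge 3 vertices and 3 edges, delete both glued faces → V=24, E=64, F=42.
Check: V − E + F = 24 − 64 + 42 = 2.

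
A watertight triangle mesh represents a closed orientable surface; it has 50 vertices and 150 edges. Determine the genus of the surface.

Every face is a triangle and each edge borders two faces, so 3F = 2·150, giving F = 100.
χ = V − E + F = 50 − 150 + 100 = 0.
For a closed orientable surface χ = 2 − 2g, so g = (2 − (0))/2 = 1.

1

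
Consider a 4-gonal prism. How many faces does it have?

A prism on an n-gon has two n-gon bases and n rectangular sides: V = 2·4 = 8, E = 3·4 = 12, F = 4 + 2 = 6.
Check: V − E + F = 8 − 12 + 6 = 2.

6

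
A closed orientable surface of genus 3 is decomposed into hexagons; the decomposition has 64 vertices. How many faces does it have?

χ = 2 − 2·3 = -4, and every face is a hexagon so 6F = 2E.
V − E + F = -4 with E = 6F/2 gives 64 − (6/2 − 1)·F = -4, so F = 34 and E = 102.

34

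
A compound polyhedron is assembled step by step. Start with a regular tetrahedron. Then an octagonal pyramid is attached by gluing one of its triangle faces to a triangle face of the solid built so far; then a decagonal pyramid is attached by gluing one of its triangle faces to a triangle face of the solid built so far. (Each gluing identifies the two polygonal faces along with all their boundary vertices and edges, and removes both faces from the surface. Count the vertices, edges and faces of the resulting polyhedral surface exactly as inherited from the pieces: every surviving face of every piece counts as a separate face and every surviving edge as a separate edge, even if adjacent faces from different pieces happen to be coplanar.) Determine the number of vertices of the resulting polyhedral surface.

18

A regular tetrahedron: V=4, E=6, F=4.
Attach an octagonal pyramid (V=9, E=16, F=9) along a 3-gon: merge 3 vertices and 3 edges, delete both glued faces → V=10, E=19, F=11.
Attach a decagonal pyramid (V=11, E=20, F=11) along a 3-gon: merge 3 vertices and 3 edges, delete both glued faces → V=18, E=36, F=20.
Check: V − E + F = 18 − 36 + 20 = 2.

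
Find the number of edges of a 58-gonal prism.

174

A prism on an n-gon has two n-gon bases and n rectangular sides: V = 2·58 = 116, E = 3·58 = 174, F = 58 + 2 = 60.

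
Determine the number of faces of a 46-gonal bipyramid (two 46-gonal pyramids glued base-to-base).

92

A bipyramid over an n-gon has 2n triangular faces and n + 2 vertices: V = 46 + 2 = 48, E = 3·46 = 138, F = 2·46 = 92.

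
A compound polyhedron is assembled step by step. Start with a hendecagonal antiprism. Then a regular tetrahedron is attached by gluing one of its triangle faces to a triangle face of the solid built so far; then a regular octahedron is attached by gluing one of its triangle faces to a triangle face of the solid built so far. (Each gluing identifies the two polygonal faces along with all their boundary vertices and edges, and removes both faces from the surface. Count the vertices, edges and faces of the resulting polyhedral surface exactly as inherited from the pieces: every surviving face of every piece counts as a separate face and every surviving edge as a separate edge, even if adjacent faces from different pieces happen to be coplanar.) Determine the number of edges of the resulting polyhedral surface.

A hendecagonal antiprism: V=22, E=44, F=24.
Attach a regular tetrahedron (V=4, E=6, F=4) along a 3-gon: merge 3 vertices and 3 edges, delete both glued faces → V=23, E=47, F=26.
Attach a regular octahedron (V=6, E=12, F=8) along a 3-gon: merge 3 vertices and 3 edges, delete both glued faces → V=26, E=56, F=32.
Check: V − E + F = 26 − 56 + 32 = 2.

56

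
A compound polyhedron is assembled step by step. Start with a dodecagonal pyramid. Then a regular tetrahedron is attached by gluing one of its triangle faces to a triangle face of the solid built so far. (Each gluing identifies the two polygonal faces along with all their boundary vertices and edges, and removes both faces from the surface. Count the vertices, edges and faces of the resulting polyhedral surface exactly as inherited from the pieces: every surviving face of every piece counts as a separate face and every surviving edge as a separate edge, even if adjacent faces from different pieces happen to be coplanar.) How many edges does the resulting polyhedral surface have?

A dodecagonal pyramid: V=13, E=24, F=13.
Attach a regular tetrahedron (V=4, E=6, F=4) along a 3-gon: merge 3 vertices and 3 edges, delete both glued faces → V=14, E=27, F=15.
Check: V − E + F = 14 − 27 + 15 = 2.

27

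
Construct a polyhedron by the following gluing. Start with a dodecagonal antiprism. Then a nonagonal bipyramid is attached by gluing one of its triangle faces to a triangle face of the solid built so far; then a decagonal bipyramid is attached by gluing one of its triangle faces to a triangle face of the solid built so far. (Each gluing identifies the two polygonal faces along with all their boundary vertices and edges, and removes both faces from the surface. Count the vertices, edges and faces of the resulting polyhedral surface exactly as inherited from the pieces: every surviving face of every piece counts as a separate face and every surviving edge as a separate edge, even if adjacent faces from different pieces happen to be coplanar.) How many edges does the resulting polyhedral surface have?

A dodecagonal antiprism: V=24, E=48, F=26.
Attach a nonagonal bipyramid (V=11, E=27, F=18) along a 3-gon: merge 3 vertices and 3 edges, delete both glued faces → V=32, E=72, F=42.
Attach a decagonal bipyramid (V=12, E=30, F=20) along a 3-gon: merge 3 vertices and 3 edges, delete both glued faces → V=41, E=99, F=60.
Check: V − E + F = 41 − 99 + 60 = 2.

99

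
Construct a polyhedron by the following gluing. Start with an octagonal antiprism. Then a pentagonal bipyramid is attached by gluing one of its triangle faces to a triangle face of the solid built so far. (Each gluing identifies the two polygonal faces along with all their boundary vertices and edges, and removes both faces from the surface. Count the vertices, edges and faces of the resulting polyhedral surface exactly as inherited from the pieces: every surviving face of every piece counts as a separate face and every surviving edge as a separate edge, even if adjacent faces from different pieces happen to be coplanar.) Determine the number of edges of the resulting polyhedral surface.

44

An octagonal antiprism: V=16, E=32, F=18.
Attach a pentagonal bipyramid (V=7, E=15, F=10) along a 3-gon: merge 3 vertices and 3 edges, delete both glued faces → V=20, E=44, F=26.
Check: V − E + F = 20 − 44 + 26 = 2.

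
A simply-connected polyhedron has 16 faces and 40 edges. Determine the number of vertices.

Here V − E + F = 2.
V = 2 + E − F = 2 + 40 − 16 = 26.

26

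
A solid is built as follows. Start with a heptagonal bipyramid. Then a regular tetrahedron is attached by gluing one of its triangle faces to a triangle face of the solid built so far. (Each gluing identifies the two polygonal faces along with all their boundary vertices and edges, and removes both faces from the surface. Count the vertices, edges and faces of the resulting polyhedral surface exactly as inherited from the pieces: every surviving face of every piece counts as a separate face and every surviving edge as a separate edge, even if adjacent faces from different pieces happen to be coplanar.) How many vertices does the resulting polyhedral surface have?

A heptagonal bipyramid: V=9, E=21, F=14.
Attach a regular tetrahedron (V=4, E=6, F=4) along a 3-gon: merge 3 vertices and 3 edges, delete both glued faces → V=10, E=24, F=16.
Check: V − E + F = 10 − 24 + 16 = 2.

10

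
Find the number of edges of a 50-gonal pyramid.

A pyramid on an n-gon base has one n-gon and n triangles: V = 50 + 1 = 51, E = 2·50 = 100, F = 50 + 1 = 51.
Check: V − E + F = 51 − 100 + 51 = 2.

100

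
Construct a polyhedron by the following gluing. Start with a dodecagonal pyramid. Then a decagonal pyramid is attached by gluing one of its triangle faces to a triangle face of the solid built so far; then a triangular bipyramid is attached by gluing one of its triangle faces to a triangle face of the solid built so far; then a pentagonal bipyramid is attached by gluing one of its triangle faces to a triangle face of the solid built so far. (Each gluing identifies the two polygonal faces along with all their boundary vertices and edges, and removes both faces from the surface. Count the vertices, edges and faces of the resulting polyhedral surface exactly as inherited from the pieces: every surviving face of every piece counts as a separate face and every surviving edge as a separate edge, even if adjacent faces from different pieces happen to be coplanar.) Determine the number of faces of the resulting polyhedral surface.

34

A dodecagonal pyramid: V=13, E=24, F=13.
Attach a decagonal pyramid (V=11, E=20, F=11) along a 3-gon: merge 3 vertices and 3 edges, delete both glued faces → V=21, E=41, F=22.
Attach a triangular bipyramid (V=5, E=9, F=6) along a 3-gon: merge 3 vertices and 3 edges, delete both glued faces → V=23, E=47, F=26.
Attach a pentagonal bipyramid (V=7, E=15, F=10) along a 3-gon: merge 3 vertices and 3 edges, delete both glued faces → V=27, E=59, F=34.
Check: V − E + F = 27 − 59 + 34 = 2.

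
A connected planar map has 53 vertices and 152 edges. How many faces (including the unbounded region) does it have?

101

Euler's formula for a connected plane graph: V − E + F = 2, so F = 2 − 53 + 152 = 101.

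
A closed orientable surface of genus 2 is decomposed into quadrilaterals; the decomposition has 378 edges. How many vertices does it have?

187

χ = 2 − 2·2 = -2, and every face is a square so 4F = 2E.
F = 2E/4 = 189. Then V = -2 + E − F = -2 + 378 − 189 = 187.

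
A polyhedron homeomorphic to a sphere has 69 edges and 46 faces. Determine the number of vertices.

25

Here V − E + F = 2.
V = 2 + E − F = 2 + 69 − 46 = 25.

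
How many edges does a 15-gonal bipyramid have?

A bipyramid over an n-gon has 2n triangular faces and n + 2 vertices: V = 15 + 2 = 17, E = 3·15 = 45, F = 2·15 = 30.
Check: V − E + F = 17 − 45 + 30 = 2.

45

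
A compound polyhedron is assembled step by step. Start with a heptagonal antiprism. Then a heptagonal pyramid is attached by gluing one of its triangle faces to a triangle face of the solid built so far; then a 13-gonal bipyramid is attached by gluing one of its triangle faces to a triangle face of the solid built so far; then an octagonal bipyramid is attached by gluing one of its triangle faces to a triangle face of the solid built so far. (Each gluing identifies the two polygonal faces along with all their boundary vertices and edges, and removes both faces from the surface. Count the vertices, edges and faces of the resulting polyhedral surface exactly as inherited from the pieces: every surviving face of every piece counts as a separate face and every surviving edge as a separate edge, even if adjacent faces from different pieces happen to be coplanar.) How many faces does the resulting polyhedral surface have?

60

A heptagonal antiprism: V=14, E=28, F=16.
Attach a heptagonal pyramid (V=8, E=14, F=8) along a 3-gon: merge 3 vertices and 3 edges, delete both glued faces → V=19, E=39, F=22.
Attach a 13-gonal bipyramid (V=15, E=39, F=26) along a 3-gon: merge 3 vertices and 3 edges, delete both glued faces → V=31, E=75, F=46.
Attach an octagonal bipyramid (V=10, E=24, F=16) along a 3-gon: merge 3 vertices and 3 edges, delete both glued faces → V=38, E=96, F=60.
Check: V − E + F = 38 − 96 + 60 = 2.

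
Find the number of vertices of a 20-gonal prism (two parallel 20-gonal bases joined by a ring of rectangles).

A prism on an n-gon has two n-gon bases and n rectangular sides: V = 2·20 = 40, E = 3·20 = 60, F = 20 + 2 = 22.

40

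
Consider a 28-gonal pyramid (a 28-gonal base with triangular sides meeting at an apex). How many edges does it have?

56

A pyramid on an n-gon base has one n-gon and n triangles: V = 28 + 1 = 29, E = 2·28 = 56, F = 28 + 1 = 29.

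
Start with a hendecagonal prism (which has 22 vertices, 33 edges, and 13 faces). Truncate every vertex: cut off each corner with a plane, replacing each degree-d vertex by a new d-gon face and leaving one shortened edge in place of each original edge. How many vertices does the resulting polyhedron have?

66

Truncation replaces each original edge-end by a new vertex, so V′ = 2E = 66.
Each original edge survives, and each old vertex of degree d contributes d new edges; summing degrees gives Σd = 2E, so E′ = E + 2E = 3E = 99.
Each original face survives and each original vertex becomes one new face: F′ = F + V = 35.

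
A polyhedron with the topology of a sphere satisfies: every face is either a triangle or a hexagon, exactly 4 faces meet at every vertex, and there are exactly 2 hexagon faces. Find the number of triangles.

12

Let x be the number of triangles; then F = 2 + x.
Edge–face incidences: 2E = 6·2 + 3·x = 12 + 3x.
Every vertex has degree 4, so 4V = 2E.
Euler: V − E + F = 2 ⇒ (2E)/4 − E + (2 + x) = 2.
Multiply by 8: 2·(2E) − 4·(2E) + 8·(2 + x) = 16, i.e. 16 + 8x − 2·(12 + 3x) = 16.
Collecting terms: 2x − 8 = 16, so 2x = 24, so x = 12.
Then 2E = 12 + 3·12 = 48, so E = 24, V = 2E/4 = 12, F = 2 + 12 = 14.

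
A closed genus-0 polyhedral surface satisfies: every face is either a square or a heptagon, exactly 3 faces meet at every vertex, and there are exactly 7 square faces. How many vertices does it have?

Let x be the number of heptagons; then F = 7 + x.
Edge–face incidences: 2E = 4·7 + 7·x = 28 + 7x.
Every vertex has degree 3, so 3V = 2E.
Euler: V − E + F = 2 ⇒ (2E)/3 − E + (7 + x) = 2.
Multiply by 6: 2·(2E) − 3·(2E) + 6·(7 + x) = 12, i.e. 42 + 6x − (28 + 7x) = 12.
Collecting terms: −x + 14 = 12, so −x = −2, so x = 2.
Then 2E = 28 + 7·2 = 42, so E = 21, V = 2E/3 = 14, F = 7 + 2 = 9.

14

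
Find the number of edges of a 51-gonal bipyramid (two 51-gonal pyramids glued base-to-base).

A bipyramid over an n-gon has 2n triangular faces and n + 2 vertices: V = 51 + 2 = 53, E = 3·51 = 153, F = 2·51 = 102.
Check: V − E + F = 53 − 153 + 102 = 2.

153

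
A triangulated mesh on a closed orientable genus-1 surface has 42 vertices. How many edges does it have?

126

χ = 2 − 2·1 = 0, and every face is a triangle so 3F = 2E.
V − E + F = 0 with E = 3F/2 gives 42 − (3/2 − 1)·F = 0, so F = 84 and E = 126.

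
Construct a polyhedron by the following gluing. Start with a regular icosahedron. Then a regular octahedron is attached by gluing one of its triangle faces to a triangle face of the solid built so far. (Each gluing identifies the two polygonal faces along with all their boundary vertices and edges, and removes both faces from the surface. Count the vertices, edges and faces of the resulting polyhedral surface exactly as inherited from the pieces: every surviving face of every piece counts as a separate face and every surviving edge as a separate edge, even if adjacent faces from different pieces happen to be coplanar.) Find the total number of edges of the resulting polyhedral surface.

A regular icosahedron: V=12, E=30, F=20.
Attach a regular octahedron (V=6, E=12, F=8) along a 3-gon: merge 3 vertices and 3 edges, delete both glued faces → V=15, E=39, F=26.
Check: V − E + F = 15 − 39 + 26 = 2.

39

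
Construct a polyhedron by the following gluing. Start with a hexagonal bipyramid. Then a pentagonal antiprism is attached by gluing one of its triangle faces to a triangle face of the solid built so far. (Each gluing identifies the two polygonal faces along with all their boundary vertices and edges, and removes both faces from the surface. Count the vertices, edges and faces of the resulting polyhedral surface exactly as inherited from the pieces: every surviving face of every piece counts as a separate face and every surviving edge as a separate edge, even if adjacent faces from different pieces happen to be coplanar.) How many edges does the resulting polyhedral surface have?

A hexagonal bipyramid: V=8, E=18, F=12.
Attach a pentagonal antiprism (V=10, E=20, F=12) along a 3-gon: merge 3 vertices and 3 edges, delete both glued faces → V=15, E=35, F=22.
Check: V − E + F = 15 − 35 + 22 = 2.

35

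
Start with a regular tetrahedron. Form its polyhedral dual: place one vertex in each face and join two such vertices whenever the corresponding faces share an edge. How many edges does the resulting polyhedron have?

The base solid has V = 4, E = 6, F = 4.
The dual swaps V and F and preserves E: V′ = F = 4, E′ = E = 6, F′ = V = 4.

6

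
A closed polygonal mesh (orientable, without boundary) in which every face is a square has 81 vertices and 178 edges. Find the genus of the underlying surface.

Every face is a square and each edge borders two faces, so 4F = 2·178, giving F = 89.
χ = V − E + F = 81 − 178 + 89 = -8.
For a closed orientable surface χ = 2 − 2g, so g = (2 − (-8))/2 = 5.

5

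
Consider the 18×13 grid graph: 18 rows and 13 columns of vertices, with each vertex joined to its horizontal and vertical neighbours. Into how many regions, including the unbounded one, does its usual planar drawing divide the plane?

205

The grid has V = 18·13 = 234 vertices and E = 18·12 + 13·17 = 437 edges.
F = 2 − V + E = 2 − 234 + 437 = 205.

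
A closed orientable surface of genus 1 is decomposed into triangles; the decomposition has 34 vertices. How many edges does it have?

102

χ = 2 − 2·1 = 0, and every face is a triangle so 3F = 2E.
V − E + F = 0 with E = 3F/2 gives 34 − (3/2 − 1)·F = 0, so F = 68 and E = 102.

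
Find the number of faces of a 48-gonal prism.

50

A prism on an n-gon has two n-gon bases and n rectangular sides: V = 2·48 = 96, E = 3·48 = 144, F = 48 + 2 = 50.
Check: V − E + F = 96 − 144 + 50 = 2.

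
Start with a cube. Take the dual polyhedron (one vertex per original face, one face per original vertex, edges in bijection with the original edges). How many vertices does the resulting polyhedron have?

The base solid has V = 8, E = 12, F = 6.
The dual swaps V and F and preserves E: V′ = F = 6, E′ = E = 12, F′ = V = 8.

6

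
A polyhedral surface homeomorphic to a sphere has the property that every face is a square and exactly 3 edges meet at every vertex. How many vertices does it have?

8

Each face has 4 edges and each edge borders two faces, so 2E = 4F.
Each vertex has degree 3, so 3V = 2E and hence V = 4F/3.
Euler: V − E + F = 2 ⇒ (4F/3) − (4F/2) + F = 2.
Multiply by 6: (8 − 12 + 6)F = 12, i.e. 2F = 12.
So F = 6, E = 4·6/2 = 12, V = 4·6/3 = 8.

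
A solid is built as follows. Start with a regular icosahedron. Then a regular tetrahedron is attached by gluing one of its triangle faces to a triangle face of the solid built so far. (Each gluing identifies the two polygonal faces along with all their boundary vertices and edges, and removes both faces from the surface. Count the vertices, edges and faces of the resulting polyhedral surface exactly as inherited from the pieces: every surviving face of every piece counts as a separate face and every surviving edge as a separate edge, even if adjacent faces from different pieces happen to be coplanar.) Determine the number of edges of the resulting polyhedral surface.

A regular icosahedron: V=12, E=30, F=20.
Attach a regular tetrahedron (V=4, E=6, F=4) along a 3-gon: merge 3 vertices and 3 edges, delete both glued faces → V=13, E=33, F=22.
Check: V − E + F = 13 − 33 + 22 = 2.

33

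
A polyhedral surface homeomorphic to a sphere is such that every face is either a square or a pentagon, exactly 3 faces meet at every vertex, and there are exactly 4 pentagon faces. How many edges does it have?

18

Let x be the number of squares; then F = 4 + x.
Edge–face incidences: 2E = 5·4 + 4·x = 20 + 4x.
Every vertex has degree 3, so 3V = 2E.
Euler: V − E + F = 2 ⇒ (2E)/3 − E + (4 + x) = 2.
Multiply by 6: 2·(2E) − 3·(2E) + 6·(4 + x) = 12, i.e. 24 + 6x − (20 + 4x) = 12.
Collecting terms: 2x + 4 = 12, so 2x = 8, so x = 4.
Then 2E = 20 + 4·4 = 36, so E = 18, V = 2E/3 = 12, F = 4 + 4 = 8.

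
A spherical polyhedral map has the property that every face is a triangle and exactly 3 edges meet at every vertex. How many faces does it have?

4

Each face has 3 edges and each edge borders two faces, so 2E = 3F.
Each vertex has degree 3, so 3V = 2E and hence V = 3F/3.
Euler: V − E + F = 2 ⇒ (3F/3) − (3F/2) + F = 2.
Multiply by 6: (6 − 9 + 6)F = 12, i.e. 3F = 12.
So F = 4, E = 3·4/2 = 6, V = 3·4/3 = 4.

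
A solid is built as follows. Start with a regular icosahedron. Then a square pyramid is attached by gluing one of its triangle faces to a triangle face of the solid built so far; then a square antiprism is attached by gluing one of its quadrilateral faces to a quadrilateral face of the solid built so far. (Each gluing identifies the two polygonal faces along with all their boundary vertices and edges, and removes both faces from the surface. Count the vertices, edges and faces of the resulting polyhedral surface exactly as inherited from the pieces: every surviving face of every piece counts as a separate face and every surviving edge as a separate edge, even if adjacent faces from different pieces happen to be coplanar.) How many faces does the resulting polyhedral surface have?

A regular icosahedron: V=12, E=30, F=20.
Attach a square pyramid (V=5, E=8, F=5) along a 3-gon: merge 3 vertices and 3 edges, delete both glued faces → V=14, E=35, F=23.
Attach a square antiprism (V=8, E=16, F=10) along a 4-gon: merge 4 vertices and 4 edges, delete both glued faces → V=18, E=47, F=31.
Check: V − E + F = 18 − 47 + 31 = 2.

31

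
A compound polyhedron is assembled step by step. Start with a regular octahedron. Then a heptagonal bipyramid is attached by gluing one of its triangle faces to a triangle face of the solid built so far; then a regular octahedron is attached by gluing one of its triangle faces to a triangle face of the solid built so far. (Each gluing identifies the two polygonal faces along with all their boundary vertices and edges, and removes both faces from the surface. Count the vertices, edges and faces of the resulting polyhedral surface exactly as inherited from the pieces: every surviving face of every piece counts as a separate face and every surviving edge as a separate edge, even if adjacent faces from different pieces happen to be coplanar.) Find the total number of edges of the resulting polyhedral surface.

39

A regular octahedron: V=6, E=12, F=8.
Attach a heptagonal bipyramid (V=9, E=21, F=14) along a 3-gon: merge 3 vertices and 3 edges, delete both glued faces → V=12, E=30, F=20.
Attach a regular octahedron (V=6, E=12, F=8) along a 3-gon: merge 3 vertices and 3 edges, delete both glued faces → V=15, E=39, F=26.
Check: V − E + F = 15 − 39 + 26 = 2.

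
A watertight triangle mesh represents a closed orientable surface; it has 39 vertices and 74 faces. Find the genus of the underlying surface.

0

Every face is a triangle, so 2E = 3·74 = 222, giving E = 111.
χ = V − E + F = 39 − 111 + 74 = 2.
For a closed orientable surface χ = 2 − 2g, so g = (2 − (2))/2 = 0.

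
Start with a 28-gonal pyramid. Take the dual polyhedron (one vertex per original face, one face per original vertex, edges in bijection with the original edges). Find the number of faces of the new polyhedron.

The base solid has V = 29, E = 56, F = 29.
The dual swaps V and F and preserves E: V′ = F = 29, E′ = E = 56, F′ = V = 29.

29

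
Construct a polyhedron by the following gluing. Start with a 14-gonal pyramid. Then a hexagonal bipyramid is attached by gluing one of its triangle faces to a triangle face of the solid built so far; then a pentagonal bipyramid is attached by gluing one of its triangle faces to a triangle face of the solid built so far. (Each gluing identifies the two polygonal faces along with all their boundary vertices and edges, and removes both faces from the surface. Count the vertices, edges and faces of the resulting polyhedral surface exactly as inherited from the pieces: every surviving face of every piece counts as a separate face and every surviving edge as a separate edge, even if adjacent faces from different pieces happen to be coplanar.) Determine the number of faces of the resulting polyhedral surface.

A 14-gonal pyramid: V=15, E=28, F=15.
Attach a hexagonal bipyramid (V=8, E=18, F=12) along a 3-gon: merge 3 vertices and 3 edges, delete both glued faces → V=20, E=43, F=25.
Attach a pentagonal bipyramid (V=7, E=15, F=10) along a 3-gon: merge 3 vertices and 3 edges, delete both glued faces → V=24, E=55, F=33.
Check: V − E + F = 24 − 55 + 33 = 2.

33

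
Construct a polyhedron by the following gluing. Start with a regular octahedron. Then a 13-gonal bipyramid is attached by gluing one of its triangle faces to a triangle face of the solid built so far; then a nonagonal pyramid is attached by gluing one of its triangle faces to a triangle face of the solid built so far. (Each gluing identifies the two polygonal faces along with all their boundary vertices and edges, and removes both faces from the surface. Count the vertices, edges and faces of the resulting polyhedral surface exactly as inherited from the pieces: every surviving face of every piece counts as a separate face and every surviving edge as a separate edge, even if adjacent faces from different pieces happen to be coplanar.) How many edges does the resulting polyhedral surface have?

63

A regular octahedron: V=6, E=12, F=8.
Attach a 13-gonal bipyramid (V=15, E=39, F=26) along a 3-gon: merge 3 vertices and 3 edges, delete both glued faces → V=18, E=48, F=32.
Attach a nonagonal pyramid (V=10, E=18, F=10) along a 3-gon: merge 3 vertices and 3 edges, delete both glued faces → V=25, E=63, F=40.
Check: V − E + F = 25 − 63 + 40 = 2.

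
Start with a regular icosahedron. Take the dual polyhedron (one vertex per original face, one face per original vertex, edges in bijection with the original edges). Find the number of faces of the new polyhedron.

12

The base solid has V = 12, E = 30, F = 20.
The dual swaps V and F and preserves E: V′ = F = 20, E′ = E = 30, F′ = V = 12.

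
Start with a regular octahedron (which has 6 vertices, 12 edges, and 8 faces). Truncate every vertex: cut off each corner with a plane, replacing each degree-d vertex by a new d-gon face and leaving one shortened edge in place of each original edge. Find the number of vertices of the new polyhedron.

Truncation replaces each original edge-end by a new vertex, so V′ = 2E = 24.
Each original edge survives, and each old vertex of degree d contributes d new edges; summing degrees gives Σd = 2E, so E′ = E + 2E = 3E = 36.
Each original face survives and each original vertex becomes one new face: F′ = F + V = 14.

24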